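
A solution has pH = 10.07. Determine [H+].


[H+] = 10^(-pH)
[H+] = 10^(-10.07)
[H+] = 8.511e-11 M

8.511e-11 M


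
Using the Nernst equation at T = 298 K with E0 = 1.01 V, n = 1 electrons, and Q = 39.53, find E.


E = E0 - (RT/nF) * ln(Q)
E = 1.01 - (8.314 * 298 / (1 * 96485)) * ln(39.53)
E = 0.9156 V

0.9156 V


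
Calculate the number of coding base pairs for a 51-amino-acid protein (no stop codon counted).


Each amino acid = 1 codon = 3 bp
bp = 51 * 3 = 153 bp

153 bp


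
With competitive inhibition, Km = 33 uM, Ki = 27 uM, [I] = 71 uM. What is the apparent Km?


Km_app = Km * (1 + [I]/Ki)
Km_app = 33 * (1 + 71/27)
Km_app = 119.7778 uM

119.7778 uM


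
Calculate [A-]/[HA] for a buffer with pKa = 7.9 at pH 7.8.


[A-]/[HA] = 10^(pH - pKa)
= 10^(7.8 - 7.9)
= 0.7943

0.7943


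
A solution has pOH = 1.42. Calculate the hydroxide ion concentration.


[OH-] = 10^(-pOH)
[OH-] = 10^(-1.42)
[OH-] = 0.038 M

0.038 M


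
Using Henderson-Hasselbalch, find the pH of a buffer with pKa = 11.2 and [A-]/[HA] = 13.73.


pH = pKa + log10([A-]/[HA])
pH = 11.2 + log10(13.73)
pH = 12.3377

12.3377


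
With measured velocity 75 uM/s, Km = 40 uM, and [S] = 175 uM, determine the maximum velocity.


Vmax = v * (Km + [S]) / [S]
Vmax = 75 * (40 + 175) / 175
Vmax = 92.1429 uM/s

92.1429 uM/s


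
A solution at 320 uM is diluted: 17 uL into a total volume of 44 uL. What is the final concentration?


C2 = C1 * V1 / V2
C2 = 320 * 17 / 44
C2 = 123.6364 uM

123.6364 uM


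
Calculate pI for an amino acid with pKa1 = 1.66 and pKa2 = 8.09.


pI = (pKa1 + pKa2) / 2
pI = (1.66 + 8.09) / 2
pI = 4.875

4.875


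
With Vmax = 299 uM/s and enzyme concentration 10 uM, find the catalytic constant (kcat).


kcat = Vmax / [E]t
kcat = 299 / 10
kcat = 29.9 s^-1

29.9 s^-1


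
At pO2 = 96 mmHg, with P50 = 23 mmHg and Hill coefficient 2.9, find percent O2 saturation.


Y = pO2^n / (P50^n + pO2^n)
Y = 96^2.9 / (23^2.9 + 96^2.9)
Y = 98.44%

98.44%


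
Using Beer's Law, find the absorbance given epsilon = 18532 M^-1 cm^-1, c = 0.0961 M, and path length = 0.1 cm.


A = epsilon * c * l
A = 18532 * 0.0961 * 0.1
A = 178.0925

178.0925


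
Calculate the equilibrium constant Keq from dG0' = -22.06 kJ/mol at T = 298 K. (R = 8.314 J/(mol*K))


Keq = exp(-dG0 * 1000 / (R * T))
Keq = exp(-(-22.06) * 1000 / (8.314 * 298))
Keq = 7360.4656

7360.4656


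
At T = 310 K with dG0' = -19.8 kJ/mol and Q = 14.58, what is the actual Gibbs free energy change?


dG = dG0' + RT * ln(Q) / 1000
dG = -19.8 + 8.314 * 310 * ln(14.58) / 1000
dG = -12.8936 kJ/mol

-12.8936 kJ/mol


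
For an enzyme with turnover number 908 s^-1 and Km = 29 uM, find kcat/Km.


Catalytic efficiency = kcat / Km
= 908 / 29
= 31.3103 uM^-1*s^-1

31.3103 uM^-1*s^-1


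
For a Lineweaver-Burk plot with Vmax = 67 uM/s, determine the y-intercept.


y-intercept = 1/Vmax
= 1/67
= 0.0149 s/uM

0.0149 s/uM


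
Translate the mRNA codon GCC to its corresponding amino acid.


Standard genetic code lookup.
Codon GCC -> Ala

Ala


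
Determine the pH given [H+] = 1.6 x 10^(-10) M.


pH = -log10([H+])
pH = -log10(1.6 x 10^(-10))
pH = 9.7959

9.7959


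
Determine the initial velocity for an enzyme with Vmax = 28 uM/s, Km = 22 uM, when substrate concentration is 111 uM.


v = Vmax * [S] / (Km + [S])
v = 28 * 111 / (22 + 111)
v = 23.3684 uM/s

23.3684 uM/s


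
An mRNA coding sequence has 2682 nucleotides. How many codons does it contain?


codons = nucleotides / 3
codons = 2682 / 3 = 894

894


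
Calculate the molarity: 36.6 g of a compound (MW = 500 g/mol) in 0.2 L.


C = (mass / MW) / volume
C = (36.6 / 500) / 0.2
C = 0.366 M

0.366 M


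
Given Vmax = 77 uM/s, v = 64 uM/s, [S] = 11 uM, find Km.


Km = [S] * (Vmax - v) / v
Km = 11 * (77 - 64) / 64
Km = 2.2344 uM

2.2344 uM


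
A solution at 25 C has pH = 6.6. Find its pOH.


pOH = 14 - pH
pOH = 14 - 6.6
pOH = 7.4

7.4


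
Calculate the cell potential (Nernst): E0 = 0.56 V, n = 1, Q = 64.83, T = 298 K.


E = E0 - (RT/nF) * ln(Q)
E = 0.56 - (8.314 * 298 / (1 * 96485)) * ln(64.83)
E = 0.4529 V

0.4529 V


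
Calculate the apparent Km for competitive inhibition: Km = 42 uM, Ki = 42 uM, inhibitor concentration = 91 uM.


Km_app = Km * (1 + [I]/Ki)
Km_app = 42 * (1 + 91/42)
Km_app = 133.0 uM

133.0 uM


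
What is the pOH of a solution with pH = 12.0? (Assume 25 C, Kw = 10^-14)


pOH = 14 - pH
pOH = 14 - 12.0
pOH = 2.0

2.0


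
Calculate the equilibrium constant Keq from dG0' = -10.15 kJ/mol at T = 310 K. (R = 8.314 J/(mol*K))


Keq = exp(-dG0 * 1000 / (R * T))
Keq = exp(-(-10.15) * 1000 / (8.314 * 310))
Keq = 51.3245

51.3245


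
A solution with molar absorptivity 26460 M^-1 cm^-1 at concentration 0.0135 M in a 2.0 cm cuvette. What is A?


A = epsilon * c * l
A = 26460 * 0.0135 * 2.0
A = 714.42

714.42


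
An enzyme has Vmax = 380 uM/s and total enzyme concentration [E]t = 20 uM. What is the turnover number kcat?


kcat = Vmax / [E]t
kcat = 380 / 20
kcat = 19.0 s^-1

19.0 s^-1


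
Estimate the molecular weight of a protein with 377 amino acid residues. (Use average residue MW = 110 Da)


MW = n_residues * 110 Da
MW = 377 * 110
MW = 41470 Da

41470 Da


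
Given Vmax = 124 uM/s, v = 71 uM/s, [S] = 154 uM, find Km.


Km = [S] * (Vmax - v) / v
Km = 154 * (124 - 71) / 71
Km = 114.9577 uM

114.9577 uM


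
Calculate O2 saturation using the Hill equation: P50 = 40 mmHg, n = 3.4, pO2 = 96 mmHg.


Y = pO2^n / (P50^n + pO2^n)
Y = 96^3.4 / (40^3.4 + 96^3.4)
Y = 95.15%

95.15%


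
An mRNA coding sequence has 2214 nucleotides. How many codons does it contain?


codons = nucleotides / 3
codons = 2214 / 3 = 738

738


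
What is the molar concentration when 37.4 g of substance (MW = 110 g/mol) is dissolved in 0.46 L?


C = (mass / MW) / volume
C = (37.4 / 110) / 0.46
C = 0.7391 M

0.7391 M


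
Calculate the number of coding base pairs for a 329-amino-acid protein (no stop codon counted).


Each amino acid = 1 codon = 3 bp
bp = 329 * 3 = 987 bp

987 bp


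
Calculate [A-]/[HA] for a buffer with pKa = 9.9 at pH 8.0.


[A-]/[HA] = 10^(pH - pKa)
= 10^(8.0 - 9.9)
= 0.0126

0.0126


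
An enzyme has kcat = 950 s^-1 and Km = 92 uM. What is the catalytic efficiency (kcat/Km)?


Catalytic efficiency = kcat / Km
= 950 / 92
= 10.3261 uM^-1*s^-1

10.3261 uM^-1*s^-1


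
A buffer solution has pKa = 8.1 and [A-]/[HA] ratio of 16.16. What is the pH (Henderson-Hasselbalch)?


pH = pKa + log10([A-]/[HA])
pH = 8.1 + log10(16.16)
pH = 9.3084

9.3084


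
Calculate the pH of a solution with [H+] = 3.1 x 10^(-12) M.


pH = -log10([H+])
pH = -log10(3.1 x 10^(-12))
pH = 11.5086

11.5086


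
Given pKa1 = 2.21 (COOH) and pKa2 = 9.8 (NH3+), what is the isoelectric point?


pI = (pKa1 + pKa2) / 2
pI = (2.21 + 9.8) / 2
pI = 6.005

6.005


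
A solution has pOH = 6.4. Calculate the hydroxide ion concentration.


[OH-] = 10^(-pOH)
[OH-] = 10^(-6.4)
[OH-] = 3.981e-07 M

3.981e-07 M


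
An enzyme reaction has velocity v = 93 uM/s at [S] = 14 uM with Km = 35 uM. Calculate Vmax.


Vmax = v * (Km + [S]) / [S]
Vmax = 93 * (35 + 14) / 14
Vmax = 325.5 uM/s

325.5 uM/s


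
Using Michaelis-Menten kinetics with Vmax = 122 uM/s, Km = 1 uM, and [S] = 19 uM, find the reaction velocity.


v = Vmax * [S] / (Km + [S])
v = 122 * 19 / (1 + 19)
v = 115.9 uM/s

115.9 uM/s


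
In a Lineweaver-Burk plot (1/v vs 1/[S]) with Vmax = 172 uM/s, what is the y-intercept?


y-intercept = 1/Vmax
= 1/172
= 0.0058 s/uM

0.0058 s/uM


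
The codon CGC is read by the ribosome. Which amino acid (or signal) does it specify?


Standard genetic code lookup.
Codon CGC -> Arg

Arg


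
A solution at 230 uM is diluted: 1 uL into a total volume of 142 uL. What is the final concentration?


C2 = C1 * V1 / V2
C2 = 230 * 1 / 142
C2 = 1.6197 uM

1.6197 uM


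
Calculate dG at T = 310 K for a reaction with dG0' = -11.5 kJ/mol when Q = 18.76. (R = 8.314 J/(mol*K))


dG = dG0' + RT * ln(Q) / 1000
dG = -11.5 + 8.314 * 310 * ln(18.76) / 1000
dG = -3.9439 kJ/mol

-3.9439 kJ/mol


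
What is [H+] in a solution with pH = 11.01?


[H+] = 10^(-pH)
[H+] = 10^(-11.01)
[H+] = 9.772e-12 M

9.772e-12 M


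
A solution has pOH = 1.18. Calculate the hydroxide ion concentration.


[OH-] = 10^(-pOH)
[OH-] = 10^(-1.18)
[OH-] = 0.0661 M

0.0661 M


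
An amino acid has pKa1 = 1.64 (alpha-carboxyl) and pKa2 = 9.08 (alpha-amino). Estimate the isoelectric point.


pI = (pKa1 + pKa2) / 2
pI = (1.64 + 9.08) / 2
pI = 5.36

5.36


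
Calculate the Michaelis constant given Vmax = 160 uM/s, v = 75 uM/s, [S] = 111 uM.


Km = [S] * (Vmax - v) / v
Km = 111 * (160 - 75) / 75
Km = 125.8 uM

125.8 uM


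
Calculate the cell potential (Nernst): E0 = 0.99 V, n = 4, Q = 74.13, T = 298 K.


E = E0 - (RT/nF) * ln(Q)
E = 0.99 - (8.314 * 298 / (4 * 96485)) * ln(74.13)
E = 0.9624 V

0.9624 V


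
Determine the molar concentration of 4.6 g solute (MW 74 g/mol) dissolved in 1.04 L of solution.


C = (mass / MW) / volume
C = (4.6 / 74) / 1.04
C = 0.0598 M

0.0598 M


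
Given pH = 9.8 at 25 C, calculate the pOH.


pOH = 14 - pH
pOH = 14 - 9.8
pOH = 4.2

4.2


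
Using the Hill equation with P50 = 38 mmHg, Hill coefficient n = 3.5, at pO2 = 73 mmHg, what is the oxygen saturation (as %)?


Y = pO2^n / (P50^n + pO2^n)
Y = 73^3.5 / (38^3.5 + 73^3.5)
Y = 90.76%

90.76%


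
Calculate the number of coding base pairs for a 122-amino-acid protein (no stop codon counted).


Each amino acid = 1 codon = 3 bp
bp = 122 * 3 = 366 bp

366 bp


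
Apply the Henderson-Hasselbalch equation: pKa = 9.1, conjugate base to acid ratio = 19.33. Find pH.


pH = pKa + log10([A-]/[HA])
pH = 9.1 + log10(19.33)
pH = 10.3862

10.3862


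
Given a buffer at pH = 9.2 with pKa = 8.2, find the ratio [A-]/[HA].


[A-]/[HA] = 10^(pH - pKa)
= 10^(9.2 - 8.2)
= 10.0

10.0


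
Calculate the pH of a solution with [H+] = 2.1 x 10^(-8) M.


pH = -log10([H+])
pH = -log10(2.1 x 10^(-8))
pH = 7.6778

7.6778


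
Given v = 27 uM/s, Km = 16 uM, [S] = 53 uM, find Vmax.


Vmax = v * (Km + [S]) / [S]
Vmax = 27 * (16 + 53) / 53
Vmax = 35.1509 uM/s

35.1509 uM/s


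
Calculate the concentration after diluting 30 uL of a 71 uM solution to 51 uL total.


C2 = C1 * V1 / V2
C2 = 71 * 30 / 51
C2 = 41.7647 uM

41.7647 uM


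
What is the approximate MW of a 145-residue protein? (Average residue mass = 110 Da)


MW = n_residues * 110 Da
MW = 145 * 110
MW = 15950 Da

15950 Da


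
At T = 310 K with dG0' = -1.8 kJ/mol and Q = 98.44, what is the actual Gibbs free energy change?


dG = dG0' + RT * ln(Q) / 1000
dG = -1.8 + 8.314 * 310 * ln(98.44) / 1000
dG = 10.0286 kJ/mol

10.0286 kJ/mol


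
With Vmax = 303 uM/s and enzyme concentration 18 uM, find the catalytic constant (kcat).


kcat = Vmax / [E]t
kcat = 303 / 18
kcat = 16.8333 s^-1

16.8333 s^-1


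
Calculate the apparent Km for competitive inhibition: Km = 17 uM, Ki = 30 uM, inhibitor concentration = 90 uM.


Km_app = Km * (1 + [I]/Ki)
Km_app = 17 * (1 + 90/30)
Km_app = 68.0 uM

68.0 uM


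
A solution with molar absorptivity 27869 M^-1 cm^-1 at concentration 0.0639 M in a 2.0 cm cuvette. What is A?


A = epsilon * c * l
A = 27869 * 0.0639 * 2.0
A = 3561.6582

3561.6582


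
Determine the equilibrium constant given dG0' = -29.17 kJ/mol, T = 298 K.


Keq = exp(-dG0 * 1000 / (R * T))
Keq = exp(-(-29.17) * 1000 / (8.314 * 298))
Keq = 129783.5746

129783.5746


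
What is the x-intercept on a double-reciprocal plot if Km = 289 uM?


x-intercept = -1/Km
= -1/289
= -0.0035 1/uM

-0.0035 1/uM


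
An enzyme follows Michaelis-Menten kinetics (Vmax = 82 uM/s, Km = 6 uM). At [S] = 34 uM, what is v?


v = Vmax * [S] / (Km + [S])
v = 82 * 34 / (6 + 34)
v = 69.7 uM/s

69.7 uM/s


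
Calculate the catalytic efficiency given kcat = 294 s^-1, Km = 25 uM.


Catalytic efficiency = kcat / Km
= 294 / 25
= 11.76 uM^-1*s^-1

11.76 uM^-1*s^-1


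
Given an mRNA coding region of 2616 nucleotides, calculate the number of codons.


codons = nucleotides / 3
codons = 2616 / 3 = 872

872


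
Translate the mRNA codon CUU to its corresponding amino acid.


Standard genetic code lookup.
Codon CUU -> Leu

Leu


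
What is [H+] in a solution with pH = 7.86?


[H+] = 10^(-pH)
[H+] = 10^(-7.86)
[H+] = 1.380e-08 M

1.380e-08 M


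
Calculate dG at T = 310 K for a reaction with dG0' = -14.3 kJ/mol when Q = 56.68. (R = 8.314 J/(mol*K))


dG = dG0' + RT * ln(Q) / 1000
dG = -14.3 + 8.314 * 310 * ln(56.68) / 1000
dG = -3.8942 kJ/mol

-3.8942 kJ/mol


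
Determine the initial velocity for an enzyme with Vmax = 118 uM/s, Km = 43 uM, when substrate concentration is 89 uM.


v = Vmax * [S] / (Km + [S])
v = 118 * 89 / (43 + 89)
v = 79.5606 uM/s

79.5606 uM/s


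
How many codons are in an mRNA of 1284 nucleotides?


codons = nucleotides / 3
codons = 1284 / 3 = 428

428


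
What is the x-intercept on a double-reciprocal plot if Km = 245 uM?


x-intercept = -1/Km
= -1/245
= -0.0041 1/uM

-0.0041 1/uM


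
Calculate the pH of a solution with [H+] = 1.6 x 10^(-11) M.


pH = -log10([H+])
pH = -log10(1.6 x 10^(-11))
pH = 10.7959

10.7959


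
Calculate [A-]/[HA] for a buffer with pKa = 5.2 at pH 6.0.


[A-]/[HA] = 10^(pH - pKa)
= 10^(6.0 - 5.2)
= 6.3096

6.3096


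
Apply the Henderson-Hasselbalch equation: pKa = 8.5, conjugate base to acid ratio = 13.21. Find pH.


pH = pKa + log10([A-]/[HA])
pH = 8.5 + log10(13.21)
pH = 9.6209

9.6209


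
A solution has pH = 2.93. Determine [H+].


[H+] = 10^(-pH)
[H+] = 10^(-2.93)
[H+] = 0.0012 M

0.0012 M


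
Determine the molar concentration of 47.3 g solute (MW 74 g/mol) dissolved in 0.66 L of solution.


C = (mass / MW) / volume
C = (47.3 / 74) / 0.66
C = 0.9685 M

0.9685 M


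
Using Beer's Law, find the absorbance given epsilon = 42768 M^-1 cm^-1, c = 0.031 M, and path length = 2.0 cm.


A = epsilon * c * l
A = 42768 * 0.031 * 2.0
A = 2651.616

2651.616


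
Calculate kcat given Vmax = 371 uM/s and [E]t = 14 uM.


kcat = Vmax / [E]t
kcat = 371 / 14
kcat = 26.5 s^-1

26.5 s^-1


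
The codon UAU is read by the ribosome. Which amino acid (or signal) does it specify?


Standard genetic code lookup.
Codon UAU -> Tyr

Tyr


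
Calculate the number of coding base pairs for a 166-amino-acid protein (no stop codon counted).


Each amino acid = 1 codon = 3 bp
bp = 166 * 3 = 498 bp

498 bp


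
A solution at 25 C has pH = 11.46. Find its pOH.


pOH = 14 - pH
pOH = 14 - 11.46
pOH = 2.54

2.54


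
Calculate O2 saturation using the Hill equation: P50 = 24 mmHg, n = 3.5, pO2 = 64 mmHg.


Y = pO2^n / (P50^n + pO2^n)
Y = 64^3.5 / (24^3.5 + 64^3.5)
Y = 96.87%

96.87%


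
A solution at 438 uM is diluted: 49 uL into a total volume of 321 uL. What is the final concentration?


C2 = C1 * V1 / V2
C2 = 438 * 49 / 321
C2 = 66.8598 uM

66.8598 uM


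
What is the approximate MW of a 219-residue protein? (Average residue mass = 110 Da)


MW = n_residues * 110 Da
MW = 219 * 110
MW = 24090 Da

24090 Da


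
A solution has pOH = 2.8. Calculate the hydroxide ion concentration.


[OH-] = 10^(-pOH)
[OH-] = 10^(-2.8)
[OH-] = 0.0016 M

0.0016 M


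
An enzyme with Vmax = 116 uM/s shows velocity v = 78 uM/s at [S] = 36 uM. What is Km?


Km = [S] * (Vmax - v) / v
Km = 36 * (116 - 78) / 78
Km = 17.5385 uM

17.5385 uM


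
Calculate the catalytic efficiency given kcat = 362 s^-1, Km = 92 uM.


Catalytic efficiency = kcat / Km
= 362 / 92
= 3.9348 uM^-1*s^-1

3.9348 uM^-1*s^-1


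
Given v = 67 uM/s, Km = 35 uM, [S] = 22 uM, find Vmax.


Vmax = v * (Km + [S]) / [S]
Vmax = 67 * (35 + 22) / 22
Vmax = 173.5909 uM/s

173.5909 uM/s


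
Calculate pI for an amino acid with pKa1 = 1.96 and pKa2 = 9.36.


pI = (pKa1 + pKa2) / 2
pI = (1.96 + 9.36) / 2
pI = 5.66

5.66


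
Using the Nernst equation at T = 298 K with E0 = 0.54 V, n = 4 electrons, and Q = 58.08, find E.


E = E0 - (RT/nF) * ln(Q)
E = 0.54 - (8.314 * 298 / (4 * 96485)) * ln(58.08)
E = 0.5139 V

0.5139 V


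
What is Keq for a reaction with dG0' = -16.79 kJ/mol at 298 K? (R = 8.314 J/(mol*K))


Keq = exp(-dG0 * 1000 / (R * T))
Keq = exp(-(-16.79) * 1000 / (8.314 * 298))
Keq = 877.2535

877.2535


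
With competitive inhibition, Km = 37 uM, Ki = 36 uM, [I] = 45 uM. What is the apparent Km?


Km_app = Km * (1 + [I]/Ki)
Km_app = 37 * (1 + 45/36)
Km_app = 83.25 uM

83.25 uM


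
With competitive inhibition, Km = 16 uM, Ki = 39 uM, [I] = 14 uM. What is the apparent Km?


Km_app = Km * (1 + [I]/Ki)
Km_app = 16 * (1 + 14/39)
Km_app = 21.7436 uM

21.7436 uM


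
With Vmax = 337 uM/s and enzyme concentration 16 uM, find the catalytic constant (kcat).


kcat = Vmax / [E]t
kcat = 337 / 16
kcat = 21.0625 s^-1

21.0625 s^-1


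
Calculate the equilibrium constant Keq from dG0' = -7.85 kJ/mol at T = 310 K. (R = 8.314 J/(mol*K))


Keq = exp(-dG0 * 1000 / (R * T))
Keq = exp(-(-7.85) * 1000 / (8.314 * 310))
Keq = 21.0263

21.0263


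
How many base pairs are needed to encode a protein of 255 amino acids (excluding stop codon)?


Each amino acid = 1 codon = 3 bp
bp = 255 * 3 = 765 bp

765 bp


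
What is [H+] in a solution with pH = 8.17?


[H+] = 10^(-pH)
[H+] = 10^(-8.17)
[H+] = 6.761e-09 M

6.761e-09 M


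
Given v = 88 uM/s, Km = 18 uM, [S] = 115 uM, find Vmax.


Vmax = v * (Km + [S]) / [S]
Vmax = 88 * (18 + 115) / 115
Vmax = 101.7739 uM/s

101.7739 uM/s


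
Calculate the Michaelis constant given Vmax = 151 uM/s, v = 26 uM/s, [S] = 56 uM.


Km = [S] * (Vmax - v) / v
Km = 56 * (151 - 26) / 26
Km = 269.2308 uM

269.2308 uM


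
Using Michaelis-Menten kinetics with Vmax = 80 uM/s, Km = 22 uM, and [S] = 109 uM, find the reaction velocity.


v = Vmax * [S] / (Km + [S])
v = 80 * 109 / (22 + 109)
v = 66.5649 uM/s

66.5649 uM/s


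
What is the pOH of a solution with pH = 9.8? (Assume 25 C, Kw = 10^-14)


pOH = 14 - pH
pOH = 14 - 9.8
pOH = 4.2

4.2


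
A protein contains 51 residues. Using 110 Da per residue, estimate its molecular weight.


MW = n_residues * 110 Da
MW = 51 * 110
MW = 5610 Da

5610 Da


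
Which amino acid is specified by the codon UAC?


Standard genetic code lookup.
Codon UAC -> Tyr

Tyr


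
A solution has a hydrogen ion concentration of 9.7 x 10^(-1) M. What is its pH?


pH = -log10([H+])
pH = -log10(9.7 x 10^(-1))
pH = 0.0132

0.0132


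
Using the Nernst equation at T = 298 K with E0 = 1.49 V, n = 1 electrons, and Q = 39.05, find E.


E = E0 - (RT/nF) * ln(Q)
E = 1.49 - (8.314 * 298 / (1 * 96485)) * ln(39.05)
E = 1.3959 V

1.3959 V


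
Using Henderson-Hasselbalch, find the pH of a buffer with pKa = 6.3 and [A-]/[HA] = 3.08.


pH = pKa + log10([A-]/[HA])
pH = 6.3 + log10(3.08)
pH = 6.7886

6.7886


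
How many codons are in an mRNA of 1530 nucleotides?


codons = nucleotides / 3
codons = 1530 / 3 = 510

510


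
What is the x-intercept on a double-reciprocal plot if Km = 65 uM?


x-intercept = -1/Km
= -1/65
= -0.0154 1/uM

-0.0154 1/uM


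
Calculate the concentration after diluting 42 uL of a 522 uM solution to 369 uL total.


C2 = C1 * V1 / V2
C2 = 522 * 42 / 369
C2 = 59.4146 uM

59.4146 uM


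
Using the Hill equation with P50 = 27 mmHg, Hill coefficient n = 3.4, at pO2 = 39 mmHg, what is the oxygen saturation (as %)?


Y = pO2^n / (P50^n + pO2^n)
Y = 39^3.4 / (27^3.4 + 39^3.4)
Y = 77.73%

77.73%


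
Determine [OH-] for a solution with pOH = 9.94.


[OH-] = 10^(-pOH)
[OH-] = 10^(-9.94)
[OH-] = 1.148e-10 M

1.148e-10 M


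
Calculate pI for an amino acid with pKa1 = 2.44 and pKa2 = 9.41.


pI = (pKa1 + pKa2) / 2
pI = (2.44 + 9.41) / 2
pI = 5.925

5.925


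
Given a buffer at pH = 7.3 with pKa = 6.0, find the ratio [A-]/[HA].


[A-]/[HA] = 10^(pH - pKa)
= 10^(7.3 - 6.0)
= 19.9526

19.9526


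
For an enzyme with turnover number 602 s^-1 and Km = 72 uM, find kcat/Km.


Catalytic efficiency = kcat / Km
= 602 / 72
= 8.3611 uM^-1*s^-1

8.3611 uM^-1*s^-1


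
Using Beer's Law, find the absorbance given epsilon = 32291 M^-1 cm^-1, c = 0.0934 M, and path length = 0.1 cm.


A = epsilon * c * l
A = 32291 * 0.0934 * 0.1
A = 301.5979

301.5979


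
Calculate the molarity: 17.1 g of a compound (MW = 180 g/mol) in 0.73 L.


C = (mass / MW) / volume
C = (17.1 / 180) / 0.73
C = 0.1301 M

0.1301 M


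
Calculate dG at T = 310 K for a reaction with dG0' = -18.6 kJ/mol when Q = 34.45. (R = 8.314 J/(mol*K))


dG = dG0' + RT * ln(Q) / 1000
dG = -18.6 + 8.314 * 310 * ln(34.45) / 1000
dG = -9.4775 kJ/mol

-9.4775 kJ/mol


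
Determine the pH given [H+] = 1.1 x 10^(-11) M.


pH = -log10([H+])
pH = -log10(1.1 x 10^(-11))
pH = 10.9586

10.9586


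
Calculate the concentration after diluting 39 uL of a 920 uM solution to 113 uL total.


C2 = C1 * V1 / V2
C2 = 920 * 39 / 113
C2 = 317.5221 uM

317.5221 uM


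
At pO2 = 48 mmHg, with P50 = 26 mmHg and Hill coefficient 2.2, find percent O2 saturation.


Y = pO2^n / (P50^n + pO2^n)
Y = 48^2.2 / (26^2.2 + 48^2.2)
Y = 79.39%

79.39%


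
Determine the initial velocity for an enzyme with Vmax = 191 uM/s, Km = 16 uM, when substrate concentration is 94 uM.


v = Vmax * [S] / (Km + [S])
v = 191 * 94 / (16 + 94)
v = 163.2182 uM/s

163.2182 uM/s


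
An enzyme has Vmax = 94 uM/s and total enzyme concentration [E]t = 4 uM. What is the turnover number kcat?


kcat = Vmax / [E]t
kcat = 94 / 4
kcat = 23.5 s^-1

23.5 s^-1


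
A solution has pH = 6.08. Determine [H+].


[H+] = 10^(-pH)
[H+] = 10^(-6.08)
[H+] = 8.318e-07 M

8.318e-07 M


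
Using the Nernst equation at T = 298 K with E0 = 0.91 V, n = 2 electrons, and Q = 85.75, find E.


E = E0 - (RT/nF) * ln(Q)
E = 0.91 - (8.314 * 298 / (2 * 96485)) * ln(85.75)
E = 0.8528 V

0.8528 V


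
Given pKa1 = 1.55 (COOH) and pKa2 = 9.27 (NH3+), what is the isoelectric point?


pI = (pKa1 + pKa2) / 2
pI = (1.55 + 9.27) / 2
pI = 5.41

5.41


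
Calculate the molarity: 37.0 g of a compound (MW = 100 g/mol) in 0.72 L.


C = (mass / MW) / volume
C = (37.0 / 100) / 0.72
C = 0.5139 M

0.5139 M


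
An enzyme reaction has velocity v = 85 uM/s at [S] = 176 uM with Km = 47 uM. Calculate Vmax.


Vmax = v * (Km + [S]) / [S]
Vmax = 85 * (47 + 176) / 176
Vmax = 107.6989 uM/s

107.6989 uM/s


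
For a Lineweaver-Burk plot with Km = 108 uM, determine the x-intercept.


x-intercept = -1/Km
= -1/108
= -0.0093 1/uM

-0.0093 1/uM


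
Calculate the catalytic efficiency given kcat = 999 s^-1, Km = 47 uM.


Catalytic efficiency = kcat / Km
= 999 / 47
= 21.2553 uM^-1*s^-1

21.2553 uM^-1*s^-1


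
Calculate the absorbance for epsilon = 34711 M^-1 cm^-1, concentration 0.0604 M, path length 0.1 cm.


A = epsilon * c * l
A = 34711 * 0.0604 * 0.1
A = 209.6544

209.6544


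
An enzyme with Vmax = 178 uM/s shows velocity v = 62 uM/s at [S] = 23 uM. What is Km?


Km = [S] * (Vmax - v) / v
Km = 23 * (178 - 62) / 62
Km = 43.0323 uM

43.0323 uM


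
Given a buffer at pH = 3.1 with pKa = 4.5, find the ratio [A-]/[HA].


[A-]/[HA] = 10^(pH - pKa)
= 10^(3.1 - 4.5)
= 0.0398

0.0398


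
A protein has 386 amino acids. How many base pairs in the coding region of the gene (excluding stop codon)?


Each amino acid = 1 codon = 3 bp
bp = 386 * 3 = 1158 bp

1158 bp


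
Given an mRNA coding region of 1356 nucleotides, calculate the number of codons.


codons = nucleotides / 3
codons = 1356 / 3 = 452

452


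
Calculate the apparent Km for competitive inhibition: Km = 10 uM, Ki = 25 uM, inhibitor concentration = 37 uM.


Km_app = Km * (1 + [I]/Ki)
Km_app = 10 * (1 + 37/25)
Km_app = 24.8 uM

24.8 uM


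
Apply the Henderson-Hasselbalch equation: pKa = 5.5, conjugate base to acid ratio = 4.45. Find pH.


pH = pKa + log10([A-]/[HA])
pH = 5.5 + log10(4.45)
pH = 6.1484

6.1484


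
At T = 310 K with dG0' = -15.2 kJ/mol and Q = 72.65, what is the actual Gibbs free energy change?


dG = dG0' + RT * ln(Q) / 1000
dG = -15.2 + 8.314 * 310 * ln(72.65) / 1000
dG = -4.1544 kJ/mol

-4.1544 kJ/mol


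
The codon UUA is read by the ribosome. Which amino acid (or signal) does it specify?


Standard genetic code lookup.
Codon UUA -> Leu

Leu


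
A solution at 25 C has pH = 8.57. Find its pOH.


pOH = 14 - pH
pOH = 14 - 8.57
pOH = 5.43

5.43


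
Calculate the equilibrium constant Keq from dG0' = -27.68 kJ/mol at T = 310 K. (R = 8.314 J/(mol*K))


Keq = exp(-dG0 * 1000 / (R * T))
Keq = exp(-(-27.68) * 1000 / (8.314 * 310))
Keq = 46154.7399

46154.7399


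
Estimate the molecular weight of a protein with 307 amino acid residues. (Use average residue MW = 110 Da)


MW = n_residues * 110 Da
MW = 307 * 110
MW = 33770 Da

33770 Da


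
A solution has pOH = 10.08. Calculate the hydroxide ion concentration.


[OH-] = 10^(-pOH)
[OH-] = 10^(-10.08)
[OH-] = 8.318e-11 M

8.318e-11 M


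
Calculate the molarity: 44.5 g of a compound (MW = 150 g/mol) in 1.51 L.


C = (mass / MW) / volume
C = (44.5 / 150) / 1.51
C = 0.1965 M

0.1965 M


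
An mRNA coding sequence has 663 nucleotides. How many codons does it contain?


codons = nucleotides / 3
codons = 663 / 3 = 221

221


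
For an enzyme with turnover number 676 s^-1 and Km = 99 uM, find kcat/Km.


Catalytic efficiency = kcat / Km
= 676 / 99
= 6.8283 uM^-1*s^-1

6.8283 uM^-1*s^-1


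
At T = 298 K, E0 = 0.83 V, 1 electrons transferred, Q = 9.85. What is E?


E = E0 - (RT/nF) * ln(Q)
E = 0.83 - (8.314 * 298 / (1 * 96485)) * ln(9.85)
E = 0.7713 V

0.7713 V


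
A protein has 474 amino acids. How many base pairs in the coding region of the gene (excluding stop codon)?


Each amino acid = 1 codon = 3 bp
bp = 474 * 3 = 1422 bp

1422 bp


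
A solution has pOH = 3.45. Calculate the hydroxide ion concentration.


[OH-] = 10^(-pOH)
[OH-] = 10^(-3.45)
[OH-] = 3.548e-04 M

3.548e-04 M


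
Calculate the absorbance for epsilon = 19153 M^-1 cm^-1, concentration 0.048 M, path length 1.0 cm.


A = epsilon * c * l
A = 19153 * 0.048 * 1.0
A = 919.344

919.344


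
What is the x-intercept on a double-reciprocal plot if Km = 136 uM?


x-intercept = -1/Km
= -1/136
= -0.0074 1/uM

-0.0074 1/uM


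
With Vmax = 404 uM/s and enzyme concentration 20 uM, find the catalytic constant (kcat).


kcat = Vmax / [E]t
kcat = 404 / 20
kcat = 20.2 s^-1

20.2 s^-1


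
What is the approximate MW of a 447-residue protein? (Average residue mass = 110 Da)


MW = n_residues * 110 Da
MW = 447 * 110
MW = 49170 Da

49170 Da


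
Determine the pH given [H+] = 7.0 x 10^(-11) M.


pH = -log10([H+])
pH = -log10(7.0 x 10^(-11))
pH = 10.1549

10.1549


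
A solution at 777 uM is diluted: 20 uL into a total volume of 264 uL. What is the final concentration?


C2 = C1 * V1 / V2
C2 = 777 * 20 / 264
C2 = 58.8636 uM

58.8636 uM


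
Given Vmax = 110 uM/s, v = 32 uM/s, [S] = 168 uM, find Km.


Km = [S] * (Vmax - v) / v
Km = 168 * (110 - 32) / 32
Km = 409.5 uM

409.5 uM


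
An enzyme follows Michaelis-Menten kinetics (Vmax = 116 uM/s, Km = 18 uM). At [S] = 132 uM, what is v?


v = Vmax * [S] / (Km + [S])
v = 116 * 132 / (18 + 132)
v = 102.08 uM/s

102.08 uM/s


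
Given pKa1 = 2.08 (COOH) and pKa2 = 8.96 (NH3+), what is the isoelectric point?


pI = (pKa1 + pKa2) / 2
pI = (2.08 + 8.96) / 2
pI = 5.52

5.52


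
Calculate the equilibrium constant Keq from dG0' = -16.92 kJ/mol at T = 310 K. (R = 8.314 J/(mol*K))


Keq = exp(-dG0 * 1000 / (R * T))
Keq = exp(-(-16.92) * 1000 / (8.314 * 310))
Keq = 709.7466

709.7466


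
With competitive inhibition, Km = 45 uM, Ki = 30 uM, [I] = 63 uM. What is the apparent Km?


Km_app = Km * (1 + [I]/Ki)
Km_app = 45 * (1 + 63/30)
Km_app = 139.5 uM

139.5 uM


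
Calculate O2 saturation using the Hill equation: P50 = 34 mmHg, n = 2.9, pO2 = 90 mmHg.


Y = pO2^n / (P50^n + pO2^n)
Y = 90^2.9 / (34^2.9 + 90^2.9)
Y = 94.39%

94.39%


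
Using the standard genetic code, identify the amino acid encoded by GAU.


Standard genetic code lookup.
Codon GAU -> Asp

Asp


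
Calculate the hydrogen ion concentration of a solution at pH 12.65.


[H+] = 10^(-pH)
[H+] = 10^(-12.65)
[H+] = 2.239e-13 M

2.239e-13 M


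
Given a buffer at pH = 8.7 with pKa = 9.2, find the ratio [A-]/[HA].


[A-]/[HA] = 10^(pH - pKa)
= 10^(8.7 - 9.2)
= 0.3162

0.3162


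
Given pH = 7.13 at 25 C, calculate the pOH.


pOH = 14 - pH
pOH = 14 - 7.13
pOH = 6.87

6.87


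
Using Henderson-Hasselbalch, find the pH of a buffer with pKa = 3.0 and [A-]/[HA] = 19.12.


pH = pKa + log10([A-]/[HA])
pH = 3.0 + log10(19.12)
pH = 4.2815

4.2815


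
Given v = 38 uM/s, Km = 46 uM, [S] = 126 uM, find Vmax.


Vmax = v * (Km + [S]) / [S]
Vmax = 38 * (46 + 126) / 126
Vmax = 51.873 uM/s

51.873 uM/s


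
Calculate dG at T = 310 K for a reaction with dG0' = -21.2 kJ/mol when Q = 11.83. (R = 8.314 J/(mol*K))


dG = dG0' + RT * ln(Q) / 1000
dG = -21.2 + 8.314 * 310 * ln(11.83) / 1000
dG = -14.8323 kJ/mol

-14.8323 kJ/mol


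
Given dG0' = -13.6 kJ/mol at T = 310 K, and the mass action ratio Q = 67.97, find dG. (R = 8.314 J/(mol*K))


dG = dG0' + RT * ln(Q) / 1000
dG = -13.6 + 8.314 * 310 * ln(67.97) / 1000
dG = -2.726 kJ/mol

-2.726 kJ/mol


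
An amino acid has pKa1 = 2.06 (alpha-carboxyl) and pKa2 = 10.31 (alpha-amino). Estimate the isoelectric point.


pI = (pKa1 + pKa2) / 2
pI = (2.06 + 10.31) / 2
pI = 6.185

6.185


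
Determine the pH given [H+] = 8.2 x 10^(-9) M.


pH = -log10([H+])
pH = -log10(8.2 x 10^(-9))
pH = 8.0862

8.0862


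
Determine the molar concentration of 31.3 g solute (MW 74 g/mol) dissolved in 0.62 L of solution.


C = (mass / MW) / volume
C = (31.3 / 74) / 0.62
C = 0.6822 M

0.6822 M


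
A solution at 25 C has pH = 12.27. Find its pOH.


pOH = 14 - pH
pOH = 14 - 12.27
pOH = 1.73

1.73


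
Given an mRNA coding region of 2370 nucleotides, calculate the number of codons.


codons = nucleotides / 3
codons = 2370 / 3 = 790

790


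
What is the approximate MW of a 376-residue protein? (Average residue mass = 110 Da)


MW = n_residues * 110 Da
MW = 376 * 110
MW = 41360 Da

41360 Da


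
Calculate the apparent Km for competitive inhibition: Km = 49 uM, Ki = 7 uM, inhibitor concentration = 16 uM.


Km_app = Km * (1 + [I]/Ki)
Km_app = 49 * (1 + 16/7)
Km_app = 161.0 uM

161.0 uM


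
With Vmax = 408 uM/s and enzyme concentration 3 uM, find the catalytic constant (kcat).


kcat = Vmax / [E]t
kcat = 408 / 3
kcat = 136.0 s^-1

136.0 s^-1


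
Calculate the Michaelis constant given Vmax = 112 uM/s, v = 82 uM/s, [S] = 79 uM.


Km = [S] * (Vmax - v) / v
Km = 79 * (112 - 82) / 82
Km = 28.9024 uM

28.9024 uM


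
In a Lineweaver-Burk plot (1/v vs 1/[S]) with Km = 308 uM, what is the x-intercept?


x-intercept = -1/Km
= -1/308
= -0.0032 1/uM

-0.0032 1/uM


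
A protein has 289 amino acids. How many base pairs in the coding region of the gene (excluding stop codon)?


Each amino acid = 1 codon = 3 bp
bp = 289 * 3 = 867 bp

867 bp


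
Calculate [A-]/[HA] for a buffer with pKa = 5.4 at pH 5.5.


[A-]/[HA] = 10^(pH - pKa)
= 10^(5.5 - 5.4)
= 1.2589

1.2589


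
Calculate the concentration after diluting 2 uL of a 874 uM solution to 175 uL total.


C2 = C1 * V1 / V2
C2 = 874 * 2 / 175
C2 = 9.9886 uM

9.9886 uM


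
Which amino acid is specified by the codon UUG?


Standard genetic code lookup.
Codon UUG -> Leu

Leu


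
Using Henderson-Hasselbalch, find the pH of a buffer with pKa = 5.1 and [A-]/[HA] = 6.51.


pH = pKa + log10([A-]/[HA])
pH = 5.1 + log10(6.51)
pH = 5.9136

5.9136


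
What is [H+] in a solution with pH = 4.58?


[H+] = 10^(-pH)
[H+] = 10^(-4.58)
[H+] = 2.630e-05 M

2.630e-05 M


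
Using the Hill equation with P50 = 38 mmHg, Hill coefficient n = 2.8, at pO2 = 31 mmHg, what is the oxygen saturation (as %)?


Y = pO2^n / (P50^n + pO2^n)
Y = 31^2.8 / (38^2.8 + 31^2.8)
Y = 36.12%

36.12%


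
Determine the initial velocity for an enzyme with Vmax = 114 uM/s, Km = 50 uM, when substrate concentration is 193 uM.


v = Vmax * [S] / (Km + [S])
v = 114 * 193 / (50 + 193)
v = 90.5432 uM/s

90.5432 uM/s


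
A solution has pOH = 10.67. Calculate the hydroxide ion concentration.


[OH-] = 10^(-pOH)
[OH-] = 10^(-10.67)
[OH-] = 2.138e-11 M

2.138e-11 M


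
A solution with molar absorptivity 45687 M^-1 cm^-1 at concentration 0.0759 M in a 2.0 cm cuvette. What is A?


A = epsilon * c * l
A = 45687 * 0.0759 * 2.0
A = 6935.2866

6935.2866


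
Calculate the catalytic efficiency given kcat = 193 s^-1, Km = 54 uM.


Catalytic efficiency = kcat / Km
= 193 / 54
= 3.5741 uM^-1*s^-1

3.5741 uM^-1*s^-1


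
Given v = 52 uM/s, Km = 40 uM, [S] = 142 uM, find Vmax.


Vmax = v * (Km + [S]) / [S]
Vmax = 52 * (40 + 142) / 142
Vmax = 66.6479 uM/s

66.6479 uM/s


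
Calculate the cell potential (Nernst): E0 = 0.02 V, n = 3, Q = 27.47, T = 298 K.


E = E0 - (RT/nF) * ln(Q)
E = 0.02 - (8.314 * 298 / (3 * 96485)) * ln(27.47)
E = -0.0084 V

-0.0084 V


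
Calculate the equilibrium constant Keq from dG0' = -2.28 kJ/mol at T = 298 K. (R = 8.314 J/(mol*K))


Keq = exp(-dG0 * 1000 / (R * T))
Keq = exp(-(-2.28) * 1000 / (8.314 * 298))
Keq = 2.5099

2.5099


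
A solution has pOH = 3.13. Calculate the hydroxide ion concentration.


[OH-] = 10^(-pOH)
[OH-] = 10^(-3.13)
[OH-] = 7.413e-04 M

7.413e-04 M


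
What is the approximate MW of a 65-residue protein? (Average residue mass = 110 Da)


MW = n_residues * 110 Da
MW = 65 * 110
MW = 7150 Da

7150 Da


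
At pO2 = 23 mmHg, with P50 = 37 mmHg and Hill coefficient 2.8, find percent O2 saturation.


Y = pO2^n / (P50^n + pO2^n)
Y = 23^2.8 / (37^2.8 + 23^2.8)
Y = 20.9%

20.9%


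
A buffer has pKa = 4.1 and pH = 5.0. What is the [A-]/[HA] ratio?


[A-]/[HA] = 10^(pH - pKa)
= 10^(5.0 - 4.1)
= 7.9433

7.9433


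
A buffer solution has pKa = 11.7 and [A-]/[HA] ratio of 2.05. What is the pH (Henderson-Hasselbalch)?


pH = pKa + log10([A-]/[HA])
pH = 11.7 + log10(2.05)
pH = 12.0118

12.0118


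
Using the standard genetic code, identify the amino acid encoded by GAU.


Standard genetic code lookup.
Codon GAU -> Asp

Asp


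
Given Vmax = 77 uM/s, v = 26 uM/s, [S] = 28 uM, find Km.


Km = [S] * (Vmax - v) / v
Km = 28 * (77 - 26) / 26
Km = 54.9231 uM

54.9231 uM


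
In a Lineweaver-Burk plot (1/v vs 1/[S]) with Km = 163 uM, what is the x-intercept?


x-intercept = -1/Km
= -1/163
= -0.0061 1/uM

-0.0061 1/uM


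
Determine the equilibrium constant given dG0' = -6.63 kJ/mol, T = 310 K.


Keq = exp(-dG0 * 1000 / (R * T))
Keq = exp(-(-6.63) * 1000 / (8.314 * 310))
Keq = 13.0975

13.0975


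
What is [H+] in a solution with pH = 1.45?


[H+] = 10^(-pH)
[H+] = 10^(-1.45)
[H+] = 0.0355 M

0.0355 M


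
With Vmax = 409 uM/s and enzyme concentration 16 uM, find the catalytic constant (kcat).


kcat = Vmax / [E]t
kcat = 409 / 16
kcat = 25.5625 s^-1

25.5625 s^-1


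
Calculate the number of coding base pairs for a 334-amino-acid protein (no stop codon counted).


Each amino acid = 1 codon = 3 bp
bp = 334 * 3 = 1002 bp

1002 bp


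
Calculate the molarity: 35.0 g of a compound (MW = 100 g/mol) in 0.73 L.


C = (mass / MW) / volume
C = (35.0 / 100) / 0.73
C = 0.4795 M

0.4795 M


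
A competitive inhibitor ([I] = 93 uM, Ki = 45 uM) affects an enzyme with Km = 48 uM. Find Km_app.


Km_app = Km * (1 + [I]/Ki)
Km_app = 48 * (1 + 93/45)
Km_app = 147.2 uM

147.2 uM


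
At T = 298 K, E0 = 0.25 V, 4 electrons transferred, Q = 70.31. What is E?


E = E0 - (RT/nF) * ln(Q)
E = 0.25 - (8.314 * 298 / (4 * 96485)) * ln(70.31)
E = 0.2227 V

0.2227 V


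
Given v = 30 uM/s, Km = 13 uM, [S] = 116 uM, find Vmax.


Vmax = v * (Km + [S]) / [S]
Vmax = 30 * (13 + 116) / 116
Vmax = 33.3621 uM/s

33.3621 uM/s


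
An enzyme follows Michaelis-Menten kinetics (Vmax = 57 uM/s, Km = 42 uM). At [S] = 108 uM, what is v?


v = Vmax * [S] / (Km + [S])
v = 57 * 108 / (42 + 108)
v = 41.04 uM/s

41.04 uM/s


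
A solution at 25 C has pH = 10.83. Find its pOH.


pOH = 14 - pH
pOH = 14 - 10.83
pOH = 3.17

3.17


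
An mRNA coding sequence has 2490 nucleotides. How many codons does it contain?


codons = nucleotides / 3
codons = 2490 / 3 = 830

830


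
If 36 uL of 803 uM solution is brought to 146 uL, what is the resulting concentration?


C2 = C1 * V1 / V2
C2 = 803 * 36 / 146
C2 = 198.0 uM

198.0 uM


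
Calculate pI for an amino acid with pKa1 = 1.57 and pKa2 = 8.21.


pI = (pKa1 + pKa2) / 2
pI = (1.57 + 8.21) / 2
pI = 4.89

4.89


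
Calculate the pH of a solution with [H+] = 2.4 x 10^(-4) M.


pH = -log10([H+])
pH = -log10(2.4 x 10^(-4))
pH = 3.6198

3.6198


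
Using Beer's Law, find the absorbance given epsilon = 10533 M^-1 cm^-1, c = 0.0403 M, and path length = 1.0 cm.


A = epsilon * c * l
A = 10533 * 0.0403 * 1.0
A = 424.4799

424.4799


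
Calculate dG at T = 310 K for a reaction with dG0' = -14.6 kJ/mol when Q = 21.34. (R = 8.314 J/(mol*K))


dG = dG0' + RT * ln(Q) / 1000
dG = -14.6 + 8.314 * 310 * ln(21.34) / 1000
dG = -6.7118 kJ/mol

-6.7118 kJ/mol


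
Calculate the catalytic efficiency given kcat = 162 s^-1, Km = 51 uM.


Catalytic efficiency = kcat / Km
= 162 / 51
= 3.1765 uM^-1*s^-1

3.1765 uM^-1*s^-1


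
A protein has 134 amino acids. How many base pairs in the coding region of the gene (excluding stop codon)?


Each amino acid = 1 codon = 3 bp
bp = 134 * 3 = 402 bp

402 bp


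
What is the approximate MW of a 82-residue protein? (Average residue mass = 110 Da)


MW = n_residues * 110 Da
MW = 82 * 110
MW = 9020 Da

9020 Da


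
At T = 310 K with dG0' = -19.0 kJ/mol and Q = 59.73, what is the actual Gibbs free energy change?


dG = dG0' + RT * ln(Q) / 1000
dG = -19.0 + 8.314 * 310 * ln(59.73) / 1000
dG = -8.4591 kJ/mol

-8.4591 kJ/mol


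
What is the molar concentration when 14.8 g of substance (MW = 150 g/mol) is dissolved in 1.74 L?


C = (mass / MW) / volume
C = (14.8 / 150) / 1.74
C = 0.0567 M

0.0567 M


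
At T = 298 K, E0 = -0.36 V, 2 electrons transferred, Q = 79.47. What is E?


E = E0 - (RT/nF) * ln(Q)
E = -0.36 - (8.314 * 298 / (2 * 96485)) * ln(79.47)
E = -0.4162 V

-0.4162 V


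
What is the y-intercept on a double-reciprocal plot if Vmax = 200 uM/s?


y-intercept = 1/Vmax
= 1/200
= 0.005 s/uM

0.005 s/uM


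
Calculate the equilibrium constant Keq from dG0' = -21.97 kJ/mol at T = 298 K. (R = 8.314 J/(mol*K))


Keq = exp(-dG0 * 1000 / (R * T))
Keq = exp(-(-21.97) * 1000 / (8.314 * 298))
Keq = 7097.8882

7097.8882


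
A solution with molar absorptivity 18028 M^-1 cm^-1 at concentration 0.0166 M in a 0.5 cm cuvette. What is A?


A = epsilon * c * l
A = 18028 * 0.0166 * 0.5
A = 149.6324

149.6324


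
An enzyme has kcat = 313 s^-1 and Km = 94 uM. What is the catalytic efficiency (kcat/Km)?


Catalytic efficiency = kcat / Km
= 313 / 94
= 3.3298 uM^-1*s^-1

3.3298 uM^-1*s^-1


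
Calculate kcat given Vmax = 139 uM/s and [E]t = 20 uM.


kcat = Vmax / [E]t
kcat = 139 / 20
kcat = 6.95 s^-1

6.95 s^-1


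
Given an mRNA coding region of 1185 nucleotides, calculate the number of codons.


codons = nucleotides / 3
codons = 1185 / 3 = 395

395
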